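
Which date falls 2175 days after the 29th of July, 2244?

the 13th of July, 2250

Count 2175 days after July 29, 2244:
Day-of-year of July 29, 2244: 211.
Day-of-year of July 13, 2250: 194.
2244 has 366 days, so 366 − 211 = 155 days remain in 2244.
Full years: 2245: 365; 2246: 365; 2247: 365; 2248: 366; 2249: 365. Sum = 1826.
Total: 155 + 1826 + 194 = 2175 days.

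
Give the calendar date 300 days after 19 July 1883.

14 May 1884

Count 300 days after July 19, 1883:
July 1883: 31 − 19 = 12 days remain.
Then 9 full months totalling 274 days.
May 1–14, 1884: 14 days.
Total: 12 + 274 + 14 = 300 days.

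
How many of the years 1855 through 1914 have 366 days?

Years divisible by 4: 1856, 1860, …, 1912 — 15 in all.
Of these, 1900 is divisible by 100 but not 400, so not leap.
Leap years: 15 − 1 = 14.

14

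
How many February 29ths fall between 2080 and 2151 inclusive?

17

Years divisible by 4: 2080, 2084, …, 2148 — 18 in all.
Of these, 2100 is divisible by 100 but not 400, so not leap.
Leap years: 18 − 1 = 17.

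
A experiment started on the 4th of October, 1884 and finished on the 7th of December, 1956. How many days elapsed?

26361

From October 4, 1884 to October 4, 1956: 72 years, of which 17 contain a Feb 29 — 55×365 + 17×366 = 26297 days.
(1900 is not a leap year (divisible by 100 but not 400).)
October 1956: 31 − 4 = 27 days remain.
Then November (30): 30 days.
December 1–7, 1956: 7 days.
Residual: 64 days.
Total: 26361 days.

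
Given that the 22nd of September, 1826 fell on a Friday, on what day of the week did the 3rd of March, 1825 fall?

Thursday

Count forward from the earlier date (March 3, 1825) to the later (September 22, 1826):
March 1825: 31 − 3 = 28 days remain.
Then 17 full months totalling 518 days.
September 1–22, 1826: 22 days.
Total: 28 + 518 + 22 = 568 days.
568 mod 7 = 1, so 1 day before Friday is Thursday.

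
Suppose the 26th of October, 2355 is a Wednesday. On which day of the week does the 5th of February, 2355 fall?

Count forward from the earlier date (February 5, 2355) to the later (October 26, 2355):
February 2355: 28 − 5 = 23 days remain (2355 is not a leap year, so February has 28 days).
Then March (31), April (30), May (31), June (30), July (31), August (31), September (30): 31 + 30 + 31 + 30 + 31 + 31 + 30 = 214 days.
October 1–26, 2355: 26 days.
Total: 23 + 214 + 26 = 263 days.
263 mod 7 = 4, so 4 days before Wednesday is Saturday.

Saturday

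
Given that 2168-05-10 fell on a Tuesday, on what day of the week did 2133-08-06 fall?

Count forward from the earlier date (August 6, 2133) to the later (May 10, 2168):
Day-of-year of August 6, 2133: 218.
Day-of-year of May 10, 2168: 131.
2133 has 365 days, so 365 − 218 = 147 days remain in 2133.
Full years 2134–2167: 26 common + 8 leap = 26×365 + 8×366 = 12418 days.
Total: 147 + 12418 + 131 = 12696 days.
12696 mod 7 = 5, so 5 days before Tuesday is Thursday.

Thursday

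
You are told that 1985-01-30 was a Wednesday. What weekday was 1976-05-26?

Wednesday

Count forward from the earlier date (May 26, 1976) to the later (January 30, 1985):
From May 26, 1976 to May 26, 1984: 8 years, of which 2 contain a Feb 29 — 6×365 + 2×366 = 2922 days.
May 1984: 31 − 26 = 5 days remain.
Then June (30), July (31), August (31), September (30), October (31), November (30), December (31): 30 + 31 + 31 + 30 + 31 + 30 + 31 = 214 days.
January 1–30, 1985: 30 days.
Residual: 249 days.
Total: 3171 days.
3171 is a multiple of 7, so 1976-05-26 falls on the same weekday: Wednesday.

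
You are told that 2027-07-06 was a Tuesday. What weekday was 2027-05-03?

Count forward from the earlier date (May 3, 2027) to the later (July 6, 2027):
May 2027: 31 − 3 = 28 days remain.
Then June (30): 30 days.
July 1–6, 2027: 6 days.
Total: 28 + 30 + 6 = 64 days.
64 mod 7 = 1, so 1 day before Tuesday is Monday.

Monday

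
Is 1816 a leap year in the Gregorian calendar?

1816 is a leap year.

Yes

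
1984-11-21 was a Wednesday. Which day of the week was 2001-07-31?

Tuesday

From November 21, 1984 to November 21, 2000: 16 years, of which 4 contain a Feb 29 — 12×365 + 4×366 = 5844 days.
(2000 is a leap year (divisible by 400).)
November 2000: 30 − 21 = 9 days remain.
Then December (31), January (31), February 2001 (28), March (31), April (30), May (31), June (30): 31 + 31 + 28 + 31 + 30 + 31 + 30 = 212 days.
July 1–31, 2001: 31 days.
Residual: 252 days.
Total: 6096 days.
6096 mod 7 = 6, so 6 days after Wednesday is Tuesday.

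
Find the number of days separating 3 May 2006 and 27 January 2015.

3191

From May 3, 2006 to May 3, 2014: 8 years, of which 2 contain a Feb 29 — 6×365 + 2×366 = 2922 days.
May 2014: 31 − 3 = 28 days remain.
Then June (30), July (31), August (31), September (30), October (31), November (30), December (31): 30 + 31 + 31 + 30 + 31 + 30 + 31 = 214 days.
January 1–27, 2015: 27 days.
Residual: 269 days.
Total: 3191 days.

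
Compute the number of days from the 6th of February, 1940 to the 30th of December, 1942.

February 1940: 29 − 6 = 23 days remain (1940 is a leap year, so February has 29 days).
Then 33 full months totalling 1005 days.
December 1–30, 1942: 30 days.
Total: 23 + 1005 + 30 = 1058 days.

1058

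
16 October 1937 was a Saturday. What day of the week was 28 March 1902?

Count forward from the earlier date (March 28, 1902) to the later (October 16, 1937):
Day-of-year of March 28, 1902: 87.
Day-of-year of October 16, 1937: 289.
1902 has 365 days, so 365 − 87 = 278 days remain in 1902.
Full years 1903–1936: 25 common + 9 leap = 25×365 + 9×366 = 12419 days.
Total: 278 + 12419 + 289 = 12986 days.
12986 mod 7 = 1, so 1 day before Saturday is Friday.

Friday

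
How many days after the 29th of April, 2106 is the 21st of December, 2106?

April 2106: 30 − 29 = 1 day remains.
Then May (31), June (30), July (31), August (31), September (30), October (31), November (30): 31 + 30 + 31 + 31 + 30 + 31 + 30 = 214 days.
December 1–21, 2106: 21 days.
Total: 1 + 214 + 21 = 236 days.

236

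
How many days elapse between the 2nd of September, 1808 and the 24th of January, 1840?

Day-of-year of September 2, 1808: 246.
Day-of-year of January 24, 1840: 24.
1808 has 366 days, so 366 − 246 = 120 days remain in 1808.
Full years 1809–1839: 24 common + 7 leap = 24×365 + 7×366 = 11322 days.
Total: 120 + 11322 + 24 = 11466 days.

11466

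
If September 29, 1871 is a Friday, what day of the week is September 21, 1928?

Friday

Day-of-year of September 29, 1871: 272.
Day-of-year of September 21, 1928: 265.
1871 has 365 days, so 365 − 272 = 93 days remain in 1871.
Full years 1872–1927: 43 common + 13 leap = 43×365 + 13×366 = 20453 days.
Total: 93 + 20453 + 265 = 20811 days.
20811 is a multiple of 7, so September 21, 1928 falls on the same weekday: Friday.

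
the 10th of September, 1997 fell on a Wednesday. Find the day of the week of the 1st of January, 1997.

Count forward from the earlier date (January 1, 1997) to the later (September 10, 1997):
January 1997: 31 − 1 = 30 days remain.
Then February 1997 (28), March (31), April (30), May (31), June (30), July (31), August (31): 28 + 31 + 30 + 31 + 30 + 31 + 31 = 212 days.
September 1–10, 1997: 10 days.
Total: 30 + 212 + 10 = 252 days.
252 is a multiple of 7, so the 1st of January, 1997 falls on the same weekday: Wednesday.

Wednesday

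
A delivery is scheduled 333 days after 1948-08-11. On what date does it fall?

1949-07-10

Count 333 days after August 11, 1948:
Day-of-year of August 11, 1948: 224.
Day-of-year of July 10, 1949: 191.
1948 has 366 days, so 366 − 224 = 142 days remain in 1948.
Total: 142 + 191 = 333 days.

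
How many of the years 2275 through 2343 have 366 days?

Years divisible by 4: 2276, 2280, …, 2340 — 17 in all.
Of these, 2300 is divisible by 100 but not 400, so not leap.
Leap years: 17 − 1 = 16.

16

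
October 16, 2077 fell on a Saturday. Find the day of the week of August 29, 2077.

Count forward from the earlier date (August 29, 2077) to the later (October 16, 2077):
August 2077: 31 − 29 = 2 days remain.
Then September (30): 30 days.
October 1–16, 2077: 16 days.
Total: 2 + 30 + 16 = 48 days.
48 mod 7 = 6, so 6 days before Saturday is Sunday.

Sunday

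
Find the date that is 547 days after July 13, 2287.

January 10, 2289

Count 547 days after July 13, 2287:
July 2287: 31 − 13 = 18 days remain.
Then 17 full months totalling 519 days.
January 1–10, 2289: 10 days.
Total: 18 + 519 + 10 = 547 days.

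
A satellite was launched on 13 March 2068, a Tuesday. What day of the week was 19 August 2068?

March 2068: 31 − 13 = 18 days remain.
Then April (30), May (31), June (30), July (31): 30 + 31 + 30 + 31 = 122 days.
August 1–19, 2068: 19 days.
Total: 18 + 122 + 19 = 159 days.
159 mod 7 = 5, so 5 days after Tuesday is Sunday.

Sunday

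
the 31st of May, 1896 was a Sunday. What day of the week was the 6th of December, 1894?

Thursday

Count forward from the earlier date (December 6, 1894) to the later (May 31, 1896):
December 6, 1894 → December 6, 1895: 365 days.
December 1895: 31 − 6 = 25 days remain.
Then January (31), February 1896 (29), March (31), April (30): 31 + 29 + 31 + 30 = 121 days.
May 1–31, 1896: 31 days.
Residual: 177 days.
Total: 542 days.
542 mod 7 = 3, so 3 days before Sunday is Thursday.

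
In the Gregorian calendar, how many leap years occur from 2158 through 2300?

34

Years divisible by 4: 2160, 2164, …, 2300 — 36 in all.
Of these, 2200, 2300 are divisible by 100 but not 400, so not leap.
Leap years: 36 − 2 = 34.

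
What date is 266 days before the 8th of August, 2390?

the 15th of November, 2389

Count 266 days before August 8, 2390:
Day-of-year of November 15, 2389: 319.
Day-of-year of August 8, 2390: 220.
2389 has 365 days, so 365 − 319 = 46 days remain in 2389.
Total: 46 + 220 = 266 days.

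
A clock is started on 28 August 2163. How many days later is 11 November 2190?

Day-of-year of August 28, 2163: 240.
Day-of-year of November 11, 2190: 315.
2163 has 365 days, so 365 − 240 = 125 days remain in 2163.
Full years 2164–2189: 19 common + 7 leap = 19×365 + 7×366 = 9497 days.
Total: 125 + 9497 + 315 = 9937 days.

9937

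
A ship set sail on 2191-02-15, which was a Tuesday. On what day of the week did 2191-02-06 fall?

Count forward from the earlier date (February 6, 2191) to the later (February 15, 2191):
Within February 2191: 15 − 6 = 9 days.
9 mod 7 = 2, so 2 days before Tuesday is Sunday.

Sunday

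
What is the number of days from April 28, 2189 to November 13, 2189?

April 2189: 30 − 28 = 2 days remain.
Then May (31), June (30), July (31), August (31), September (30), October (31): 31 + 30 + 31 + 31 + 30 + 31 = 184 days.
November 1–13, 2189: 13 days.
Total: 2 + 184 + 13 = 199 days.

199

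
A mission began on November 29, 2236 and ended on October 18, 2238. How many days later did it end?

688

Day-of-year of November 29, 2236: 334.
Day-of-year of October 18, 2238: 291.
2236 has 366 days, so 366 − 334 = 32 days remain in 2236.
Full years: 2237: 365. Sum = 365.
Total: 32 + 365 + 291 = 688 days.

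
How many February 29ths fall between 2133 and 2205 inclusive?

17

Years divisible by 4: 2136, 2140, …, 2204 — 18 in all.
Of these, 2200 is divisible by 100 but not 400, so not leap.
Leap years: 18 − 1 = 17.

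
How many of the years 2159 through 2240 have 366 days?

20

Years divisible by 4: 2160, 2164, …, 2240 — 21 in all.
Of these, 2200 is divisible by 100 but not 400, so not leap.
Leap years: 21 − 1 = 20.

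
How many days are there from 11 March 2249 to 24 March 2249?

13

Within March 2249: 24 − 11 = 13 days.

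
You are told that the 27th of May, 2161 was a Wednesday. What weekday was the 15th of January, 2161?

Count forward from the earlier date (January 15, 2161) to the later (May 27, 2161):
January 2161: 31 − 15 = 16 days remain.
Then February 2161 (28), March (31), April (30): 28 + 31 + 30 = 89 days.
May 1–27, 2161: 27 days.
Total: 16 + 89 + 27 = 132 days.
132 mod 7 = 6, so 6 days before Wednesday is Thursday.

Thursday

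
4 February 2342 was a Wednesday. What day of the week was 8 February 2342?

Sunday

Within February 2342: 8 − 4 = 4 days.
4 mod 7 = 4, so 4 days after Wednesday is Sunday.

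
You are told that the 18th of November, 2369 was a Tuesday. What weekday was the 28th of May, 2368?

Count forward from the earlier date (May 28, 2368) to the later (November 18, 2369):
May 2368: 31 − 28 = 3 days remain.
Then 17 full months totalling 518 days.
November 1–18, 2369: 18 days.
Total: 3 + 518 + 18 = 539 days.
539 is a multiple of 7, so the 28th of May, 2368 falls on the same weekday: Tuesday.

Tuesday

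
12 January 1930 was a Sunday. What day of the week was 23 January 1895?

Count forward from the earlier date (January 23, 1895) to the later (January 12, 1930):
From January 23, 1895 to January 23, 1929: 34 years, of which 8 contain a Feb 29 — 26×365 + 8×366 = 12418 days.
(1900 is not a leap year (divisible by 100 but not 400).)
January 1929: 31 − 23 = 8 days remain.
Then 11 full months totalling 334 days.
January 1–12, 1930: 12 days.
Residual: 354 days.
Total: 12772 days.
12772 mod 7 = 4, so 4 days before Sunday is Wednesday.

Wednesday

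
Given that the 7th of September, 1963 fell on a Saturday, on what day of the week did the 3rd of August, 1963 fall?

Count forward from the earlier date (August 3, 1963) to the later (September 7, 1963):
August 1963: 31 − 3 = 28 days remain.
September 1–7, 1963: 7 days.
Total: 28 + 7 = 35 days.
35 is a multiple of 7, so the 3rd of August, 1963 falls on the same weekday: Saturday.

Saturday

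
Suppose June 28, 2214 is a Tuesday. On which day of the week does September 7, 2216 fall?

June 28, 2214 → June 28, 2215: 365 days.
June 28, 2215 → June 28, 2216: 366 days (2216 is a leap year).
June 2216: 30 − 28 = 2 days remain.
Then July (31), August (31): 31 + 31 = 62 days.
September 1–7, 2216: 7 days.
Residual: 71 days.
Total: 802 days.
802 mod 7 = 4, so 4 days after Tuesday is Saturday.

Saturday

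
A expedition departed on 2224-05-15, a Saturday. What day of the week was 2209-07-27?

Thursday

Count forward from the earlier date (July 27, 2209) to the later (May 15, 2224):
Day-of-year of July 27, 2209: 208.
Day-of-year of May 15, 2224: 136.
2209 has 365 days, so 365 − 208 = 157 days remain in 2209.
Full years 2210–2223: 11 common + 3 leap = 11×365 + 3×366 = 5113 days.
Total: 157 + 5113 + 136 = 5406 days.
5406 mod 7 = 2, so 2 days before Saturday is Thursday.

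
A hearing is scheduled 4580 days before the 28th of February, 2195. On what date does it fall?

the 15th of August, 2182

Count 4580 days before February 28, 2195:
From August 15, 2182 to August 15, 2194: 12 years, of which 3 contain a Feb 29 — 9×365 + 3×366 = 4383 days.
August 2194: 31 − 15 = 16 days remain.
Then September (30), October (31), November (30), December (31), January (31): 30 + 31 + 30 + 31 + 31 = 153 days.
February 1–28, 2195: 28 days (2195 is not a leap year).
Residual: 197 days.
Total: 4580 days.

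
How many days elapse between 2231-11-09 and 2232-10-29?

November 2231: 30 − 9 = 21 days remain.
Then 10 full months totalling 305 days.
October 1–29, 2232: 29 days.
Residual: 355 days.
Total: 355 days.

355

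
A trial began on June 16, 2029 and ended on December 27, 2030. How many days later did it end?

559

June 2029: 30 − 16 = 14 days remain.
Then 17 full months totalling 518 days.
December 1–27, 2030: 27 days.
Total: 14 + 518 + 27 = 559 days.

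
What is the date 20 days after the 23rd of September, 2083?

the 13th of October, 2083

Count 20 days after September 23, 2083:
September 2083: 30 − 23 = 7 days remain.
October 1–13, 2083: 13 days.
Total: 7 + 13 = 20 days.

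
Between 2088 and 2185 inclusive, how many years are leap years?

Years divisible by 4: 2088, 2092, …, 2184 — 25 in all.
Of these, 2100 is divisible by 100 but not 400, so not leap.
Leap years: 25 − 1 = 24.

24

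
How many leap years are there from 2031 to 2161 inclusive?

Years divisible by 4: 2032, 2036, …, 2160 — 33 in all.
Of these, 2100 is divisible by 100 but not 400, so not leap.
Leap years: 33 − 1 = 32.

32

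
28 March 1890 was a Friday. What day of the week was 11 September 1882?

Count forward from the earlier date (September 11, 1882) to the later (March 28, 1890):
Day-of-year of September 11, 1882: 254.
Day-of-year of March 28, 1890: 87.
1882 has 365 days, so 365 − 254 = 111 days remain in 1882.
Full years 1883–1889: 5 common + 2 leap = 5×365 + 2×366 = 2557 days.
Total: 111 + 2557 + 87 = 2755 days.
2755 mod 7 = 4, so 4 days before Friday is Monday.

Monday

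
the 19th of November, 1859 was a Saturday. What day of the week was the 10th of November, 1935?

From November 19, 1859 to November 19, 1934: 75 years, of which 18 contain a Feb 29 — 57×365 + 18×366 = 27393 days.
(1900 is not a leap year (divisible by 100 but not 400).)
November 1934: 30 − 19 = 11 days remain.
Then 11 full months totalling 335 days.
November 1–10, 1935: 10 days.
Residual: 356 days.
Total: 27749 days.
27749 mod 7 = 1, so 1 day after Saturday is Sunday.

Sunday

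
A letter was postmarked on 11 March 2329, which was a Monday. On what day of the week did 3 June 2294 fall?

Sunday

Count forward from the earlier date (June 3, 2294) to the later (March 11, 2329):
Day-of-year of June 3, 2294: 154.
Day-of-year of March 11, 2329: 70.
2294 has 365 days, so 365 − 154 = 211 days remain in 2294.
Full years 2295–2328: 26 common + 8 leap = 26×365 + 8×366 = 12418 days.
Total: 211 + 12418 + 70 = 12699 days.
12699 mod 7 = 1, so 1 day before Monday is Sunday.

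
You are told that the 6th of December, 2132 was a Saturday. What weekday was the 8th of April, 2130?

Saturday

Count forward from the earlier date (April 8, 2130) to the later (December 6, 2132):
April 2130: 30 − 8 = 22 days remain.
Then 31 full months totalling 945 days.
December 1–6, 2132: 6 days.
Total: 22 + 945 + 6 = 973 days.
973 is a multiple of 7, so the 8th of April, 2130 falls on the same weekday: Saturday.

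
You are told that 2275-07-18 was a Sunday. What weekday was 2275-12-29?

July 2275: 31 − 18 = 13 days remain.
Then August (31), September (30), October (31), November (30): 31 + 30 + 31 + 30 = 122 days.
December 1–29, 2275: 29 days.
Total: 13 + 122 + 29 = 164 days.
164 mod 7 = 3, so 3 days after Sunday is Wednesday.

Wednesday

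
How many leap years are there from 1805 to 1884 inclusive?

20

Years divisible by 4: 1808, 1812, …, 1884 — 20 in all.
No century exceptions apply. Count: 20.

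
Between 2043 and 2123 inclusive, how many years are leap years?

19

Years divisible by 4: 2044, 2048, …, 2120 — 20 in all.
Of these, 2100 is divisible by 100 but not 400, so not leap.
Leap years: 20 − 1 = 19.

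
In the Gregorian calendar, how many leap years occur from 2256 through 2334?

19

Years divisible by 4: 2256, 2260, …, 2332 — 20 in all.
Of these, 2300 is divisible by 100 but not 400, so not leap.
Leap years: 20 − 1 = 19.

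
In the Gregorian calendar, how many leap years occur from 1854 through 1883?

Years divisible by 4 in [1854, 1883]: 1856, 1860, 1864, 1868, 1872, 1876, 1880.
No century exceptions apply. Count: 7.

7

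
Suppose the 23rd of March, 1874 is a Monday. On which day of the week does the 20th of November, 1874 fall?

Friday

March 1874: 31 − 23 = 8 days remain.
Then April (30), May (31), June (30), July (31), August (31), September (30), October (31): 30 + 31 + 30 + 31 + 31 + 30 + 31 = 214 days.
November 1–20, 1874: 20 days.
Total: 8 + 214 + 20 = 242 days.
242 mod 7 = 4, so 4 days after Monday is Friday.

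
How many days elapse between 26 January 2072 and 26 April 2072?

91

January 2072: 31 − 26 = 5 days remain.
Then February 2072 (29), March (31): 29 + 31 = 60 days.
April 1–26, 2072: 26 days.
Total: 5 + 60 + 26 = 91 days.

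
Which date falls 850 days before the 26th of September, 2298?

the 29th of May, 2296

Count 850 days before September 26, 2298:
May 2296: 31 − 29 = 2 days remain.
Then 27 full months totalling 822 days.
September 1–26, 2298: 26 days.
Total: 2 + 822 + 26 = 850 days.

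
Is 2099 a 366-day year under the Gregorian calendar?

No

2099 is not a leap year.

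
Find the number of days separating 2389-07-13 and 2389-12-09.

149

July 2389: 31 − 13 = 18 days remain.
Then August (31), September (30), October (31), November (30): 31 + 30 + 31 + 30 = 122 days.
December 1–9, 2389: 9 days.
Total: 18 + 122 + 9 = 149 days.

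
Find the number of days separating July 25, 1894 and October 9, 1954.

21990

From July 25, 1894 to July 25, 1954: 60 years, of which 14 contain a Feb 29 — 46×365 + 14×366 = 21914 days.
(1900 is not a leap year (divisible by 100 but not 400).)
July 1954: 31 − 25 = 6 days remain.
Then August (31), September (30): 31 + 30 = 61 days.
October 1–9, 1954: 9 days.
Residual: 76 days.
Total: 21990 days.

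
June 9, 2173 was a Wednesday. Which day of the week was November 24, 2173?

June 2173: 30 − 9 = 21 days remain.
Then July (31), August (31), September (30), October (31): 31 + 31 + 30 + 31 = 123 days.
November 1–24, 2173: 24 days.
Total: 21 + 123 + 24 = 168 days.
168 is a multiple of 7, so November 24, 2173 falls on the same weekday: Wednesday.

Wednesday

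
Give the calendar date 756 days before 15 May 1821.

20 April 1819

Count 756 days before May 15, 1821:
April 1819: 30 − 20 = 10 days remain.
Then 24 full months totalling 731 days.
May 1–15, 1821: 15 days.
Total: 10 + 731 + 15 = 756 days.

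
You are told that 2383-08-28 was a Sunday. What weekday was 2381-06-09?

Tuesday

Count forward from the earlier date (June 9, 2381) to the later (August 28, 2383):
June 9, 2381 → June 9, 2382: 365 days.
June 9, 2382 → June 9, 2383: 365 days.
June 2383: 30 − 9 = 21 days remain.
Then July (31): 31 days.
August 1–28, 2383: 28 days.
Residual: 80 days.
Total: 810 days.
810 mod 7 = 5, so 5 days before Sunday is Tuesday.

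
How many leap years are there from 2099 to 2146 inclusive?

Years divisible by 4 in [2099, 2146]: 2100, 2104, 2108, 2112, 2116, 2120, 2124, 2128, 2132, 2136, 2140, 2144.
Of these, 2100 is divisible by 100 but not 400, so not leap.
Leap years: 12 − 1 = 11.

11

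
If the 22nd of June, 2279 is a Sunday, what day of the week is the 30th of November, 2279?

Sunday

June 2279: 30 − 22 = 8 days remain.
Then July (31), August (31), September (30), October (31): 31 + 31 + 30 + 31 = 123 days.
November 1–30, 2279: 30 days.
Total: 8 + 123 + 30 = 161 days.
161 is a multiple of 7, so the 30th of November, 2279 falls on the same weekday: Sunday.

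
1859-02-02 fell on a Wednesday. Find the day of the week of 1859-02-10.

Thursday

Within February 1859: 10 − 2 = 8 days.
8 mod 7 = 1, so 1 day after Wednesday is Thursday.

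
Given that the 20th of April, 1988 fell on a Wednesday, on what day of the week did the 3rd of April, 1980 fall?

Thursday

Count forward from the earlier date (April 3, 1980) to the later (April 20, 1988):
From April 3, 1980 to April 3, 1988: 8 years, of which 2 contain a Feb 29 — 6×365 + 2×366 = 2922 days.
Within April 1988: 20 − 3 = 17 days.
Total: 2939 days.
2939 mod 7 = 6, so 6 days before Wednesday is Thursday.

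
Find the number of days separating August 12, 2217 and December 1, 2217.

111

August 2217: 31 − 12 = 19 days remain.
Then September (30), October (31), November (30): 30 + 31 + 30 = 91 days.
December 1, 2217: 1 day.
Total: 19 + 91 + 1 = 111 days.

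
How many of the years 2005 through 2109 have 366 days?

25

Years divisible by 4: 2008, 2012, …, 2108 — 26 in all.
Of these, 2100 is divisible by 100 but not 400, so not leap.
Leap years: 26 − 1 = 25.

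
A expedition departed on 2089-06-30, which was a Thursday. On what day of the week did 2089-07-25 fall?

Monday

June 2089: 30 − 30 = 0 days remain.
July 1–25, 2089: 25 days.
Total: 0 + 25 = 25 days.
25 mod 7 = 4, so 4 days after Thursday is Monday.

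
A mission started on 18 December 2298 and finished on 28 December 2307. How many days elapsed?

From December 18, 2298 to December 18, 2307: 9 years, of which 1 contains a Feb 29 — 8×365 + 1×366 = 3286 days.
(2300 is not a leap year (divisible by 100 but not 400).)
Within December 2307: 28 − 18 = 10 days.
Total: 3296 days.

3296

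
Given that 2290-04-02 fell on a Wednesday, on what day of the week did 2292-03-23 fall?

April 2290: 30 − 2 = 28 days remain.
Then 22 full months totalling 670 days.
March 1–23, 2292: 23 days.
Total: 28 + 670 + 23 = 721 days.
721 is a multiple of 7, so 2292-03-23 falls on the same weekday: Wednesday.

Wednesday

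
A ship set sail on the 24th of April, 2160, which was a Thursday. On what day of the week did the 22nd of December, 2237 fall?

From April 24, 2160 to April 24, 2237: 77 years, of which 18 contain a Feb 29 — 59×365 + 18×366 = 28123 days.
(2200 is not a leap year (divisible by 100 but not 400).)
April 2237: 30 − 24 = 6 days remain.
Then May (31), June (30), July (31), August (31), September (30), October (31), November (30): 31 + 30 + 31 + 31 + 30 + 31 + 30 = 214 days.
December 1–22, 2237: 22 days.
Residual: 242 days.
Total: 28365 days.
28365 mod 7 = 1, so 1 day after Thursday is Friday.

Friday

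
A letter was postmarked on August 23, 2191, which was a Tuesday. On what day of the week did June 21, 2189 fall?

Sunday

Count forward from the earlier date (June 21, 2189) to the later (August 23, 2191):
June 21, 2189 → June 21, 2190: 365 days.
June 21, 2190 → June 21, 2191: 365 days.
June 2191: 30 − 21 = 9 days remain.
Then July (31): 31 days.
August 1–23, 2191: 23 days.
Residual: 63 days.
Total: 793 days.
793 mod 7 = 2, so 2 days before Tuesday is Sunday.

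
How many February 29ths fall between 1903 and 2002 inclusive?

Years divisible by 4: 1904, 1908, …, 2000 — 25 in all.
2000 is divisible by 400, so still leap.
No century exceptions apply. Count: 25.

25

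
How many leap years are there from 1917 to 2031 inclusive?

28

Years divisible by 4: 1920, 1924, …, 2028 — 28 in all.
2000 is divisible by 400, so still leap.
No century exceptions apply. Count: 28.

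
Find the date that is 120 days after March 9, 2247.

July 7, 2247

Count 120 days after March 9, 2247:
March 2247: 31 − 9 = 22 days remain.
Then April (30), May (31), June (30): 30 + 31 + 30 = 91 days.
July 1–7, 2247: 7 days.
Total: 22 + 91 + 7 = 120 days.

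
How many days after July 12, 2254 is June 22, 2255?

July 2254: 31 − 12 = 19 days remain.
Then 10 full months totalling 304 days.
June 1–22, 2255: 22 days.
Residual: 345 days.
Total: 345 days.

345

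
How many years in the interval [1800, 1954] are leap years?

Years divisible by 4: 1800, 1804, …, 1952 — 39 in all.
Of these, 1800, 1900 are divisible by 100 but not 400, so not leap.
Leap years: 39 − 2 = 37.

37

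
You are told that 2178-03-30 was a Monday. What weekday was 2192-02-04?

From March 30, 2178 to March 30, 2191: 13 years, of which 3 contain a Feb 29 — 10×365 + 3×366 = 4748 days.
March 2191: 31 − 30 = 1 day remains.
Then 10 full months totalling 306 days.
February 1–4, 2192: 4 days (2192 is a leap year).
Residual: 311 days.
Total: 5059 days.
5059 mod 7 = 5, so 5 days after Monday is Saturday.

Saturday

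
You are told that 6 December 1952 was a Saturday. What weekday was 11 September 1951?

Count forward from the earlier date (September 11, 1951) to the later (December 6, 1952):
Day-of-year of September 11, 1951: 254.
Day-of-year of December 6, 1952: 341.
1951 has 365 days, so 365 − 254 = 111 days remain in 1951.
Total: 111 + 341 = 452 days.
452 mod 7 = 4, so 4 days before Saturday is Tuesday.

Tuesday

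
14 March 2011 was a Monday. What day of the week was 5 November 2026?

Thursday

From March 14, 2011 to March 14, 2026: 15 years, of which 4 contain a Feb 29 — 11×365 + 4×366 = 5479 days.
March 2026: 31 − 14 = 17 days remain.
Then April (30), May (31), June (30), July (31), August (31), September (30), October (31): 30 + 31 + 30 + 31 + 31 + 30 + 31 = 214 days.
November 1–5, 2026: 5 days.
Residual: 236 days.
Total: 5715 days.
5715 mod 7 = 3, so 3 days after Monday is Thursday.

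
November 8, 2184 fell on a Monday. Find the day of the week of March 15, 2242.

From November 8, 2184 to November 8, 2241: 57 years, of which 13 contain a Feb 29 — 44×365 + 13×366 = 20818 days.
(2200 is not a leap year (divisible by 100 but not 400).)
November 2241: 30 − 8 = 22 days remain.
Then December (31), January (31), February 2242 (28): 31 + 31 + 28 = 90 days.
March 1–15, 2242: 15 days.
Residual: 127 days.
Total: 20945 days.
20945 mod 7 = 1, so 1 day after Monday is Tuesday.

Tuesday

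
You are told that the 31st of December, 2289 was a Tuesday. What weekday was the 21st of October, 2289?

Count forward from the earlier date (October 21, 2289) to the later (December 31, 2289):
October 2289: 31 − 21 = 10 days remain.
Then November (30): 30 days.
December 1–31, 2289: 31 days.
Total: 10 + 30 + 31 = 71 days.
71 mod 7 = 1, so 1 day before Tuesday is Monday.

Monday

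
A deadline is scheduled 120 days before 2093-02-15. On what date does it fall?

2092-10-18

Count 120 days before February 15, 2093:
October 2092: 31 − 18 = 13 days remain.
Then November (30), December (31), January (31): 30 + 31 + 31 = 92 days.
February 1–15, 2093: 15 days (2093 is not a leap year).
Residual: 120 days.
Total: 120 days.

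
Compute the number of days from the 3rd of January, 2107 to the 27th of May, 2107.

144

January 2107: 31 − 3 = 28 days remain.
Then February 2107 (28), March (31), April (30): 28 + 31 + 30 = 89 days.
May 1–27, 2107: 27 days.
Total: 28 + 89 + 27 = 144 days.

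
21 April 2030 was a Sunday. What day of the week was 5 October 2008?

Sunday

Count forward from the earlier date (October 5, 2008) to the later (April 21, 2030):
From October 5, 2008 to October 5, 2029: 21 years, of which 5 contain a Feb 29 — 16×365 + 5×366 = 7670 days.
October 2029: 31 − 5 = 26 days remain.
Then November (30), December (31), January (31), February 2030 (28), March (31): 30 + 31 + 31 + 28 + 31 = 151 days.
April 1–21, 2030: 21 days.
Residual: 198 days.
Total: 7868 days.
7868 is a multiple of 7, so 5 October 2008 falls on the same weekday: Sunday.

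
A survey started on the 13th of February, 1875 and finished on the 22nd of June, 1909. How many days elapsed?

Day-of-year of February 13, 1875: 44.
Day-of-year of June 22, 1909: 173.
1875 has 365 days, so 365 − 44 = 321 days remain in 1875.
Full years 1876–1908: 25 common + 8 leap = 25×365 + 8×366 = 12053 days.
Total: 321 + 12053 + 173 = 12547 days.

12547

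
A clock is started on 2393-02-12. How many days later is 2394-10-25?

February 12, 2393 → February 12, 2394: 365 days.
February 2394: 28 − 12 = 16 days remain (2394 is not a leap year, so February has 28 days).
Then March (31), April (30), May (31), June (30), July (31), August (31), September (30): 31 + 30 + 31 + 30 + 31 + 31 + 30 = 214 days.
October 1–25, 2394: 25 days.
Residual: 255 days.
Total: 620 days.

620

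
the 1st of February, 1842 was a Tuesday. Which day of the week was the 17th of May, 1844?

Friday

February 1, 1842 → February 1, 1843: 365 days.
February 1, 1843 → February 1, 1844: 365 days.
February 1844: 29 − 1 = 28 days remain (1844 is a leap year, so February has 29 days).
Then March (31), April (30): 31 + 30 = 61 days.
May 1–17, 1844: 17 days.
Residual: 106 days.
Total: 836 days.
836 mod 7 = 3, so 3 days after Tuesday is Friday.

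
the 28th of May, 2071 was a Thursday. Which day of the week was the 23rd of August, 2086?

From May 28, 2071 to May 28, 2086: 15 years, of which 4 contain a Feb 29 — 11×365 + 4×366 = 5479 days.
May 2086: 31 − 28 = 3 days remain.
Then June (30), July (31): 30 + 31 = 61 days.
August 1–23, 2086: 23 days.
Residual: 87 days.
Total: 5566 days.
5566 mod 7 = 1, so 1 day after Thursday is Friday.

Friday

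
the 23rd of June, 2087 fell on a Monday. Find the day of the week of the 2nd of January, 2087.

Thursday

Count forward from the earlier date (January 2, 2087) to the later (June 23, 2087):
January 2087: 31 − 2 = 29 days remain.
Then February 2087 (28), March (31), April (30), May (31): 28 + 31 + 30 + 31 = 120 days.
June 1–23, 2087: 23 days.
Total: 29 + 120 + 23 = 172 days.
172 mod 7 = 4, so 4 days before Monday is Thursday.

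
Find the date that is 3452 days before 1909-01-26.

1899-08-14

Count 3452 days before January 26, 1909:
Day-of-year of August 14, 1899: 226.
Day-of-year of January 26, 1909: 26.
1899 has 365 days, so 365 − 226 = 139 days remain in 1899.
Full years 1900–1908: 7 common + 2 leap = 7×365 + 2×366 = 3287 days.
Total: 139 + 3287 + 26 = 3452 days.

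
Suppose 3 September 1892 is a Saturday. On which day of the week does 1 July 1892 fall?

Friday

Count forward from the earlier date (July 1, 1892) to the later (September 3, 1892):
July 1892: 31 − 1 = 30 days remain.
Then August (31): 31 days.
September 1–3, 1892: 3 days.
Total: 30 + 31 + 3 = 64 days.
64 mod 7 = 1, so 1 day before Saturday is Friday.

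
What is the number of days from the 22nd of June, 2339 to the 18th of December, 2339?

179

June 2339: 30 − 22 = 8 days remain.
Then July (31), August (31), September (30), October (31), November (30): 31 + 31 + 30 + 31 + 30 = 153 days.
December 1–18, 2339: 18 days.
Total: 8 + 153 + 18 = 179 days.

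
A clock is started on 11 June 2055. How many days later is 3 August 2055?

53

June 2055: 30 − 11 = 19 days remain.
Then July (31): 31 days.
August 1–3, 2055: 3 days.
Total: 19 + 31 + 3 = 53 days.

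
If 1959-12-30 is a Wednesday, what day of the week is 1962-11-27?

Tuesday

December 30, 1959 → December 30, 1960: 366 days (1960 is a leap year).
December 30, 1960 → December 30, 1961: 365 days.
December 1961: 31 − 30 = 1 day remains.
Then 10 full months totalling 304 days.
November 1–27, 1962: 27 days.
Residual: 332 days.
Total: 1063 days.
1063 mod 7 = 6, so 6 days after Wednesday is Tuesday.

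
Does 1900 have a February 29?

No

1900 is not a leap year (divisible by 100 but not 400).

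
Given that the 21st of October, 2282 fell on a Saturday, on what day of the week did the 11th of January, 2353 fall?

Sunday

From October 21, 2282 to October 21, 2352: 70 years, of which 17 contain a Feb 29 — 53×365 + 17×366 = 25567 days.
(2300 is not a leap year (divisible by 100 but not 400).)
October 2352: 31 − 21 = 10 days remain.
Then November (30), December (31): 30 + 31 = 61 days.
January 1–11, 2353: 11 days.
Residual: 82 days.
Total: 25649 days.
25649 mod 7 = 1, so 1 day after Saturday is Sunday.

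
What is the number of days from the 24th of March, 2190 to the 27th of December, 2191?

Day-of-year of March 24, 2190: 83.
Day-of-year of December 27, 2191: 361.
2190 has 365 days, so 365 − 83 = 282 days remain in 2190.
Total: 282 + 361 = 643 days.

643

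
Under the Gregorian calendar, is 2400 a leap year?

Yes

2400 is a leap year (divisible by 400).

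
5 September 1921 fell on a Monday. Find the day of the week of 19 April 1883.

Thursday

Count forward from the earlier date (April 19, 1883) to the later (September 5, 1921):
Day-of-year of April 19, 1883: 109.
Day-of-year of September 5, 1921: 248.
1883 has 365 days, so 365 − 109 = 256 days remain in 1883.
Full years 1884–1920: 28 common + 9 leap = 28×365 + 9×366 = 13514 days.
Total: 256 + 13514 + 248 = 14018 days.
14018 mod 7 = 4, so 4 days before Monday is Thursday.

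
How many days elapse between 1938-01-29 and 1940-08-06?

January 29, 1938 → January 29, 1939: 365 days.
January 29, 1939 → January 29, 1940: 365 days.
January 1940: 31 − 29 = 2 days remain.
Then February 1940 (29), March (31), April (30), May (31), June (30), July (31): 29 + 31 + 30 + 31 + 30 + 31 = 182 days.
August 1–6, 1940: 6 days.
Residual: 190 days.
Total: 920 days.

920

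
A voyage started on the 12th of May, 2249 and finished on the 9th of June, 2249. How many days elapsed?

May 2249: 31 − 12 = 19 days remain.
June 1–9, 2249: 9 days.
Total: 19 + 9 = 28 days.

28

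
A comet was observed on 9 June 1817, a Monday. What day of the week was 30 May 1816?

Count forward from the earlier date (May 30, 1816) to the later (June 9, 1817):
May 1816: 31 − 30 = 1 day remains.
Then 12 full months totalling 365 days.
June 1–9, 1817: 9 days.
Total: 1 + 365 + 9 = 375 days.
375 mod 7 = 4, so 4 days before Monday is Thursday.

Thursday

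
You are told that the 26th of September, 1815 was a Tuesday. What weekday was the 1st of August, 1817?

Friday

September 26, 1815 → September 26, 1816: 366 days (1816 is a leap year).
September 1816: 30 − 26 = 4 days remain.
Then 10 full months totalling 304 days.
August 1, 1817: 1 day.
Residual: 309 days.
Total: 675 days.
675 mod 7 = 3, so 3 days after Tuesday is Friday.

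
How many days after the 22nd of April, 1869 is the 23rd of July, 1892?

8493

From April 22, 1869 to April 22, 1892: 23 years, of which 6 contain a Feb 29 — 17×365 + 6×366 = 8401 days.
April 1892: 30 − 22 = 8 days remain.
Then May (31), June (30): 31 + 30 = 61 days.
July 1–23, 1892: 23 days.
Residual: 92 days.
Total: 8493 days.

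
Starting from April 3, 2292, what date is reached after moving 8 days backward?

March 26, 2292

Count 8 days before April 3, 2292:
March 2292: 31 − 26 = 5 days remain.
April 1–3, 2292: 3 days.
Total: 5 + 3 = 8 days.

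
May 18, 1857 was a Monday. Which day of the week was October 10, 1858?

Sunday

Day-of-year of May 18, 1857: 138.
Day-of-year of October 10, 1858: 283.
1857 has 365 days, so 365 − 138 = 227 days remain in 1857.
Total: 227 + 283 = 510 days.
510 mod 7 = 6, so 6 days after Monday is Sunday.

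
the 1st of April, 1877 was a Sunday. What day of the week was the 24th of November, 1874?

Count forward from the earlier date (November 24, 1874) to the later (April 1, 1877):
November 24, 1874 → November 24, 1875: 365 days.
November 24, 1875 → November 24, 1876: 366 days (1876 is a leap year).
November 1876: 30 − 24 = 6 days remain.
Then December (31), January (31), February 1877 (28), March (31): 31 + 31 + 28 + 31 = 121 days.
April 1, 1877: 1 day.
Residual: 128 days.
Total: 859 days.
859 mod 7 = 5, so 5 days before Sunday is Tuesday.

Tuesday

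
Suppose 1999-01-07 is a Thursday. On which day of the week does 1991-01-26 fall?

Count forward from the earlier date (January 26, 1991) to the later (January 7, 1999):
From January 26, 1991 to January 26, 1998: 7 years, of which 2 contain a Feb 29 — 5×365 + 2×366 = 2557 days.
January 1998: 31 − 26 = 5 days remain.
Then 11 full months totalling 334 days.
January 1–7, 1999: 7 days.
Residual: 346 days.
Total: 2903 days.
2903 mod 7 = 5, so 5 days before Thursday is Saturday.

Saturday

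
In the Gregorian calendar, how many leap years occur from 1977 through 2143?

40

Years divisible by 4: 1980, 1984, …, 2140 — 41 in all.
Of these, 2100 is divisible by 100 but not 400, so not leap.
2000 is divisible by 400, so still leap.
Leap years: 41 − 1 = 40.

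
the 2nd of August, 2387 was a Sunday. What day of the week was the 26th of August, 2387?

Wednesday

Within August 2387: 26 − 2 = 24 days.
24 mod 7 = 3, so 3 days after Sunday is Wednesday.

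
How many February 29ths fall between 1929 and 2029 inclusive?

25

Years divisible by 4: 1932, 1936, …, 2028 — 25 in all.
2000 is divisible by 400, so still leap.
No century exceptions apply. Count: 25.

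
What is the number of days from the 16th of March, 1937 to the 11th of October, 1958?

7879

Day-of-year of March 16, 1937: 75.
Day-of-year of October 11, 1958: 284.
1937 has 365 days, so 365 − 75 = 290 days remain in 1937.
Full years 1938–1957: 15 common + 5 leap = 15×365 + 5×366 = 7305 days.
Total: 290 + 7305 + 284 = 7879 days.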